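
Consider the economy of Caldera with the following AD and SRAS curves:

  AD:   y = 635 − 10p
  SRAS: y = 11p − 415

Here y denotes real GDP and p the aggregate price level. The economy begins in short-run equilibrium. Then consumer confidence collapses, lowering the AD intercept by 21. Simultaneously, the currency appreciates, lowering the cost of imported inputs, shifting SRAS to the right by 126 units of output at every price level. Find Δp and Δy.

Δp = -7, Δy = +49

After both shocks: AD is y = 614 − 10p and SRAS is y = 11p − 289.
Setting them equal: 903 = 21p, so p = 43.
y = 614 − 10·43 = 184.
Initially p = 50, y = 135, so Δp = -7 and Δy = +49.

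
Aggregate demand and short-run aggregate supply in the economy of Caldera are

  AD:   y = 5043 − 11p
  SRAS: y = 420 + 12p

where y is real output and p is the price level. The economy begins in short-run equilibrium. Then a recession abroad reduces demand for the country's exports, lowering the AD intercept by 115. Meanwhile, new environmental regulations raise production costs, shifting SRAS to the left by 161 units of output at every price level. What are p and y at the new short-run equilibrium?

p = 203, y = 2695

After both shocks: AD is y = 4928 − 11p and SRAS is y = 259 + 12p.
Setting them equal: 4669 = 23p, so p = 203.
y = 4928 − 11·203 = 2695.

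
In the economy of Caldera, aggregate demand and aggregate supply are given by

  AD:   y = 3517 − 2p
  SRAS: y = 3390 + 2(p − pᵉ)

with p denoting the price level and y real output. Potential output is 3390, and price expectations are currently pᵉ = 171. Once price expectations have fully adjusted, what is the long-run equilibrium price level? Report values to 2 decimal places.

Short run: with pᵉ = 171, SRAS is y = 3048 + 2p. Setting AD = SRAS gives 469 = 4p, so p = 117.25 and y = 3517 − 2p = 3282.50.
Output 3282.50 is below potential 3390, so over time expected prices fall and SRAS shifts right until y returns to 3390.
Long run: y = 3390 on the AD curve gives 3390 = 3517 − 2p, so p = 63.50.

Long-run p = 63.50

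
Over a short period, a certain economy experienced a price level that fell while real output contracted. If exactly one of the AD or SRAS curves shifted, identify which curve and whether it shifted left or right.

P fell and Y fell. An AD shift moves P and Y in the same direction; an SRAS shift moves them in opposite directions.
Here P and Y moved in the same direction, so the AD curve shifted.
Since Y fell, AD shifted left.

AD shifted left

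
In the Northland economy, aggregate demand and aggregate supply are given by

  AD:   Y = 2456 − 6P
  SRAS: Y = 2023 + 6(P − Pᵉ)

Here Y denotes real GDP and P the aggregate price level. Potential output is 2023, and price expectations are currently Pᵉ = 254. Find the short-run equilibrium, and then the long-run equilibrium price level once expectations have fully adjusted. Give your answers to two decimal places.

Short run: with Pᵉ = 254, SRAS is Y = 499 + 6P. Setting AD = SRAS gives 1957 = 12P, so P = 163.08 and Y = 2456 − 6P = 1477.50.
Output 1477.50 is below potential 2023, so over time expected prices fall and SRAS shifts right until Y returns to 2023.
Long run: Y = 2023 on the AD curve gives 2023 = 2456 − 6P, so P = 72.17.

Short run: P = 163.08, Y = 1477.50. Long run: P = 72.17.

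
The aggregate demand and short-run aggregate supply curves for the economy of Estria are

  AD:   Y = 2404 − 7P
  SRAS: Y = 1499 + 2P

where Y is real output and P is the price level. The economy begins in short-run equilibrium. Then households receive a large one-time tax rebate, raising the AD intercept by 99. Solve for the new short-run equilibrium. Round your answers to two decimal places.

P = 111.56, Y = 1722.11

This is a positive demand shock: AD shifts right.
New AD: Y = 2503 − 7P.
Set AD = SRAS: 2503 − 7P = 1499 + 2P, so 1004 = 9P and P = 111.56.
Substituting into AD, Y = 1722.11.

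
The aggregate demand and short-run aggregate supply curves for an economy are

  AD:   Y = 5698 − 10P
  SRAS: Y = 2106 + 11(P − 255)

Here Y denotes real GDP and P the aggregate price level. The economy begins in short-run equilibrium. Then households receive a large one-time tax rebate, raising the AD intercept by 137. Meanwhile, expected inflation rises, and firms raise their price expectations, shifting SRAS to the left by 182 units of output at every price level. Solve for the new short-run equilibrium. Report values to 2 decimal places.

P = 319.81, Y = 2636.90

After both shocks: AD is Y = 5835 − 10P and SRAS is Y = 11P − 881.
Setting them equal: 6716 = 21P, so P = 319.81.
Substituting into AD, Y = 2636.90.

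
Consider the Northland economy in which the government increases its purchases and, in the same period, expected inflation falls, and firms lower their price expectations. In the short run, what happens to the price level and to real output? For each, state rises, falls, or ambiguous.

Price level: ambiguous; output: rises

The first event is a positive demand shock: AD shifts right, which by itself pushes P up and Y up.
The second is a favourable supply shock: SRAS shifts right, which by itself pushes P down and Y up.
The two shocks push P in opposite directions, so the effect on P is ambiguous. Both shocks push Y up, so Y rises.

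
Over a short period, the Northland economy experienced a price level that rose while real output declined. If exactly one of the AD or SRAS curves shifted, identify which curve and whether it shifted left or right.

P rose and Y fell. An AD shift moves P and Y in the same direction; an SRAS shift moves them in opposite directions.
Here P and Y moved in opposite directions, so the SRAS curve shifted.
Since Y fell, SRAS shifted left.

SRAS shifted left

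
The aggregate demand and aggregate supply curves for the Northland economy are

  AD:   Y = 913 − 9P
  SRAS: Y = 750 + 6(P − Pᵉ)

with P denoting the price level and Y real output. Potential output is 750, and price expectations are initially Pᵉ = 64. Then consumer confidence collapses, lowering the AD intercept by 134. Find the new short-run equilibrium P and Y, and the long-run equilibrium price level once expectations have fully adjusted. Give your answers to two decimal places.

AD shifts left: new AD is Y = 779 − 9P. With Pᵉ = 64, SRAS is Y = 366 + 6P.
Short run: 779 − 9P = 366 + 6P gives 413 = 15P, so P = 27.53 and Y = 779 − 9P = 531.20.
Y = 531.20 is below potential 750; expectations adjust and SRAS shifts right until Y = 750.
Long run: on the new AD curve, 750 = 779 − 9P gives P = 3.22.

Short run: P = 27.53, Y = 531.20. Long run: P = 3.22.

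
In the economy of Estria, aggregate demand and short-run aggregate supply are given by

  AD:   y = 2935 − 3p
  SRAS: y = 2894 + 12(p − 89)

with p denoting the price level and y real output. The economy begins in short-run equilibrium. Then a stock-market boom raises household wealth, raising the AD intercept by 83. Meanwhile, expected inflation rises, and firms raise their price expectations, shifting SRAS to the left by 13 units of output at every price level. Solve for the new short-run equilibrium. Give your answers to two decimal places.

After both shocks: AD is y = 3018 − 3p and SRAS is y = 1813 + 12p.
Setting them equal: 1205 = 15p, so p = 80.33.
Substituting into AD, y = 2777.00.

p = 80.33, y = 2777.00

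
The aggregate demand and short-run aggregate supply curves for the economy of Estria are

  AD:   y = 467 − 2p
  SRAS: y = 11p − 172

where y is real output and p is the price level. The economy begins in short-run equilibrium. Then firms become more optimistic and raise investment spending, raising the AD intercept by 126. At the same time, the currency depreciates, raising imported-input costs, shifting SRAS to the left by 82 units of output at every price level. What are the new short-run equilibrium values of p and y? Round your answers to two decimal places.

p = 65.15, y = 462.69

After both shocks: AD is y = 593 − 2p and SRAS is y = 11p − 254.
Setting them equal: 847 = 13p, so p = 65.15.
Substituting into AD, y = 462.69.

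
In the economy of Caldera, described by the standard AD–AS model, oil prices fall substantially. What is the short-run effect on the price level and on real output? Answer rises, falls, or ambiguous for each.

This is a favourable supply shock: SRAS shifts right.
Moving along the downward-sloping AD curve, P falls and Y rises.

Price level: falls; output: rises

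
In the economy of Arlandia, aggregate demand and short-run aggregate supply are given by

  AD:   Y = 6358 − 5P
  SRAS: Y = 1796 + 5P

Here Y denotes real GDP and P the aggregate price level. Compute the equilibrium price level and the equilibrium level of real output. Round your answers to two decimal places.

Set AD = SRAS: 6358 − 5P = 1796 + 5P, so 4562 = 10P and P = 456.20.
Substituting into AD, Y = 6358 − 5P = 4077.00.

P = 456.20, Y = 4077.00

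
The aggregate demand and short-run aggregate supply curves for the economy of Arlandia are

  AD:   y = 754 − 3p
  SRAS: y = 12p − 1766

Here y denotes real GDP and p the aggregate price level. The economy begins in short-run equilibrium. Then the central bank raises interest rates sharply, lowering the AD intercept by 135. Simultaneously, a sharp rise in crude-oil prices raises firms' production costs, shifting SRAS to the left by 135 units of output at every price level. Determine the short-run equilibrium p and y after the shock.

p = 168, y = 115

After both shocks: AD is y = 619 − 3p and SRAS is y = 12p − 1901.
Setting them equal: 2520 = 15p, so p = 168.
y = 619 − 3·168 = 115.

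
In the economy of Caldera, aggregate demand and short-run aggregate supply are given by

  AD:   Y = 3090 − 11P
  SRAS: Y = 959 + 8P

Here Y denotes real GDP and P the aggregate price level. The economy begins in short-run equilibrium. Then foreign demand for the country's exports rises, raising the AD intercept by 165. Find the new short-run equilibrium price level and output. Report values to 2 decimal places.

P = 120.84, Y = 1925.74

This is a positive demand shock: AD shifts right.
New AD: Y = 3255 − 11P.
Set AD = SRAS: 3255 − 11P = 959 + 8P, so 2296 = 19P and P = 120.84.
Substituting into AD, Y = 1925.74.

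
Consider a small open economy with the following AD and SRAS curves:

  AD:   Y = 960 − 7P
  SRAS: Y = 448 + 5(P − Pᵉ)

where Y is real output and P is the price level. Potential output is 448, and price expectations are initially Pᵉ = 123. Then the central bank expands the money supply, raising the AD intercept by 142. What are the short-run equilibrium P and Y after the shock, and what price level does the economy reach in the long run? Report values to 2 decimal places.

Short run: P = 105.75, Y = 361.75. Long run: P = 93.43.

AD shifts right: new AD is Y = 1102 − 7P. With Pᵉ = 123, SRAS is Y = 5P − 167.
Short run: 1102 − 7P = 5P − 167 gives 1269 = 12P, so P = 105.75 and Y = 1102 − 7P = 361.75.
Y = 361.75 is below potential 448; expectations adjust and SRAS shifts right until Y = 448.
Long run: on the new AD curve, 448 = 1102 − 7P gives P = 93.43.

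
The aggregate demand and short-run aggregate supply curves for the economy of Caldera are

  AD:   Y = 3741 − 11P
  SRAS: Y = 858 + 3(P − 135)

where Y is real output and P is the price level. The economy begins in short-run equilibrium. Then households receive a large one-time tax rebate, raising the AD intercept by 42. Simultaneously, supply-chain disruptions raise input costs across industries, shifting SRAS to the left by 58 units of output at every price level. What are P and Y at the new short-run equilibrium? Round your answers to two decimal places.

P = 242.00, Y = 1121.00

After both shocks: AD is Y = 3783 − 11P and SRAS is Y = 395 + 3P.
Setting them equal: 3388 = 14P, so P = 242.00.
Substituting into AD, Y = 1121.00.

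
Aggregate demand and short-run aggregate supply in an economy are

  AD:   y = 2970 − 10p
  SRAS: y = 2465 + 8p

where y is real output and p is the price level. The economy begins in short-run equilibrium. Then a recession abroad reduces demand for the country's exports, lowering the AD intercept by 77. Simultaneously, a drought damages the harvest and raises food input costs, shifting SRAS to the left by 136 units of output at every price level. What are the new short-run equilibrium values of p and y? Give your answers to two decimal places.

p = 31.33, y = 2579.67

After both shocks: AD is y = 2893 − 10p and SRAS is y = 2329 + 8p.
Setting them equal: 564 = 18p, so p = 31.33.
Substituting into AD, y = 2579.67.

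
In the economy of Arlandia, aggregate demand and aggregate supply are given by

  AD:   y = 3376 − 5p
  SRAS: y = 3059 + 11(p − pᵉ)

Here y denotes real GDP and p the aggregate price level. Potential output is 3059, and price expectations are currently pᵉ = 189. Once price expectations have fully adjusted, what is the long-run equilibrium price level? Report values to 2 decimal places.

Short run: with pᵉ = 189, SRAS is y = 980 + 11p. Setting AD = SRAS gives 2396 = 16p, so p = 149.75 and y = 3376 − 5p = 2627.25.
Output 2627.25 is below potential 3059, so over time expected prices fall and SRAS shifts right until y returns to 3059.
Long run: y = 3059 on the AD curve gives 3059 = 3376 − 5p, so p = 63.40.

Long-run p = 63.40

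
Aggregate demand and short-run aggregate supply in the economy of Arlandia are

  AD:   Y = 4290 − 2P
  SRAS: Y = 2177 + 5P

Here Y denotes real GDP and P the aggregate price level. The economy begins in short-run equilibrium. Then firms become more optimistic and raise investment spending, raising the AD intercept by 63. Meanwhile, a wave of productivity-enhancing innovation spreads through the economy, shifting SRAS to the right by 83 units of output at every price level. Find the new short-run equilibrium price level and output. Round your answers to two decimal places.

P = 299.00, Y = 3755.00

After both shocks: AD is Y = 4353 − 2P and SRAS is Y = 2260 + 5P.
Setting them equal: 2093 = 7P, so P = 299.00.
Substituting into AD, Y = 3755.00.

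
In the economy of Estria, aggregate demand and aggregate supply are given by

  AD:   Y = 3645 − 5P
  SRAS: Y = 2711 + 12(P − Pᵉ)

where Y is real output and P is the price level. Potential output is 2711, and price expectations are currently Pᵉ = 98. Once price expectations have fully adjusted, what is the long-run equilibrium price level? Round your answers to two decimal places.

Long-run P = 186.80

Short run: with Pᵉ = 98, SRAS is Y = 1535 + 12P. Setting AD = SRAS gives 2110 = 17P, so P = 124.12 and Y = 3645 − 5P = 3024.41.
Output 3024.41 is above potential 2711, so over time expected prices rise and SRAS shifts left until Y returns to 2711.
Long run: Y = 2711 on the AD curve gives 2711 = 3645 − 5P, so P = 186.80.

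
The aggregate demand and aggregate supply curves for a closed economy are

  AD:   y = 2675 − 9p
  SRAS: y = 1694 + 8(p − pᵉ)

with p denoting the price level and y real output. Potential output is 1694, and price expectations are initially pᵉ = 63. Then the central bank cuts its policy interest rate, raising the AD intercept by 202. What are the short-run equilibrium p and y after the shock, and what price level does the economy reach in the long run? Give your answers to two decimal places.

Short run: p = 99.24, y = 1983.88. Long run: p = 131.44.

AD shifts right: new AD is y = 2877 − 9p. With pᵉ = 63, SRAS is y = 1190 + 8p.
Short run: 2877 − 9p = 1190 + 8p gives 1687 = 17p, so p = 99.24 and y = 2877 − 9p = 1983.88.
y = 1983.88 is above potential 1694; expectations adjust and SRAS shifts left until y = 1694.
Long run: on the new AD curve, 1694 = 2877 − 9p gives p = 131.44.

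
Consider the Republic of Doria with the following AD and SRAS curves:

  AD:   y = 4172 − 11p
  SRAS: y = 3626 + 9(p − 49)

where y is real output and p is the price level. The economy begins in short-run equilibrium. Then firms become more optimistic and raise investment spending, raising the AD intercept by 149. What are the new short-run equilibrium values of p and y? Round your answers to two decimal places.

This is a positive demand shock: AD shifts right.
New AD: y = 4321 − 11p.
SRAS can be written y = 3185 + 9p.
Set AD = SRAS: 4321 − 11p = 3185 + 9p, so 1136 = 20p and p = 56.80.
Substituting into AD, y = 3696.20.

p = 56.80, y = 3696.20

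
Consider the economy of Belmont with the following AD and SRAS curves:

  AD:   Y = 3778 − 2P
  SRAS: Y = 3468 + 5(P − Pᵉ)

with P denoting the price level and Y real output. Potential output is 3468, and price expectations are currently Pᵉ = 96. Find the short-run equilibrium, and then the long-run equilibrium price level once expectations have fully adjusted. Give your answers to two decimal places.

Short run: with Pᵉ = 96, SRAS is Y = 2988 + 5P. Setting AD = SRAS gives 790 = 7P, so P = 112.86 and Y = 3778 − 2P = 3552.29.
Output 3552.29 is above potential 3468, so over time expected prices rise and SRAS shifts left until Y returns to 3468.
Long run: Y = 3468 on the AD curve gives 3468 = 3778 − 2P, so P = 155.00.

Short run: P = 112.86, Y = 3552.29. Long run: P = 155.00.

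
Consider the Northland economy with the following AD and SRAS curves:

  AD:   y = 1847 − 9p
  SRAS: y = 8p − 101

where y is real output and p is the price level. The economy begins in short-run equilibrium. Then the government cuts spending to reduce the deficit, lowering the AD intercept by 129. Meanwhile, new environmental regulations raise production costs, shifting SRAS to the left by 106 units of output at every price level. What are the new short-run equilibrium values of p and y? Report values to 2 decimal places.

After both shocks: AD is y = 1718 − 9p and SRAS is y = 8p − 207.
Setting them equal: 1925 = 17p, so p = 113.24.
Substituting into AD, y = 698.88.

p = 113.24, y = 698.88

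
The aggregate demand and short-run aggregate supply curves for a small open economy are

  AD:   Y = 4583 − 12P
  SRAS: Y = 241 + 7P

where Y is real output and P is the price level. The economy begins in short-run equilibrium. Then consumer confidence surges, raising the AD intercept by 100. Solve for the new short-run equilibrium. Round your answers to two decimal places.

P = 233.79, Y = 1877.53

This is a positive demand shock: AD shifts right.
New AD: Y = 4683 − 12P.
Set AD = SRAS: 4683 − 12P = 241 + 7P, so 4442 = 19P and P = 233.79.
Substituting into AD, Y = 1877.53.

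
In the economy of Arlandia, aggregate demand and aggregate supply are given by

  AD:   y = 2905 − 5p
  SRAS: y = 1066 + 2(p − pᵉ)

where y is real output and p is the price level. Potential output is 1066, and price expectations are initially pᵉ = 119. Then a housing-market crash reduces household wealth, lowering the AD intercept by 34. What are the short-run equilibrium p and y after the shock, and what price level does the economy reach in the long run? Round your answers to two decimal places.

Short run: p = 291.86, y = 1411.71. Long run: p = 361.00.

AD shifts left: new AD is y = 2871 − 5p. With pᵉ = 119, SRAS is y = 828 + 2p.
Short run: 2871 − 5p = 828 + 2p gives 2043 = 7p, so p = 291.86 and y = 2871 − 5p = 1411.71.
y = 1411.71 is above potential 1066; expectations adjust and SRAS shifts left until y = 1066.
Long run: on the new AD curve, 1066 = 2871 − 5p gives p = 361.00.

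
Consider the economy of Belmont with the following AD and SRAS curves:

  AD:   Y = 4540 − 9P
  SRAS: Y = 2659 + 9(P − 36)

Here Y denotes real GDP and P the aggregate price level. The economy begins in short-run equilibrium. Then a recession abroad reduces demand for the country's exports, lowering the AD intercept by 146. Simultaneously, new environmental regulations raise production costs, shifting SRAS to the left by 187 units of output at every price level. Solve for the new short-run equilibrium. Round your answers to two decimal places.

After both shocks: AD is Y = 4394 − 9P and SRAS is Y = 2148 + 9P.
Setting them equal: 2246 = 18P, so P = 124.78.
Substituting into AD, Y = 3271.00.

P = 124.78, Y = 3271.00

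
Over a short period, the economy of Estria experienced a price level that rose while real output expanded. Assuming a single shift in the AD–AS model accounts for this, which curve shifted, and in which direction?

AD shifted right

P rose and Y rose. An AD shift moves P and Y in the same direction; an SRAS shift moves them in opposite directions.
Here P and Y moved in the same direction, so the AD curve shifted.
Since Y rose, AD shifted right.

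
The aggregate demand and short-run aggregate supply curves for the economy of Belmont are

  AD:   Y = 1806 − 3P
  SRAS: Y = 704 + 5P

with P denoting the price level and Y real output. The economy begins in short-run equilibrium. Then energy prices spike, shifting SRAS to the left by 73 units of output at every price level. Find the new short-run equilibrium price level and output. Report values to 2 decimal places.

This is a negative supply shock: SRAS shifts left.
New SRAS: Y = 631 + 5P.
Set AD = SRAS: 1806 − 3P = 631 + 5P, so 1175 = 8P and P = 146.88.
Substituting into AD, Y = 1365.38.

P = 146.88, Y = 1365.38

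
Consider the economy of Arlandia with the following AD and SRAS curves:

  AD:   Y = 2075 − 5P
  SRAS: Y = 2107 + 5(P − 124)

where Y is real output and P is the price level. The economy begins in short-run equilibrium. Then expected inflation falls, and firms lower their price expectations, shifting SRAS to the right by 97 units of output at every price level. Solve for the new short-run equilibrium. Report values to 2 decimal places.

P = 49.10, Y = 1829.50

This is a positive supply shock: SRAS shifts right.
New SRAS: Y = 1584 + 5P.
Set AD = SRAS: 2075 − 5P = 1584 + 5P, so 491 = 10P and P = 49.10.
Substituting into AD, Y = 1829.50.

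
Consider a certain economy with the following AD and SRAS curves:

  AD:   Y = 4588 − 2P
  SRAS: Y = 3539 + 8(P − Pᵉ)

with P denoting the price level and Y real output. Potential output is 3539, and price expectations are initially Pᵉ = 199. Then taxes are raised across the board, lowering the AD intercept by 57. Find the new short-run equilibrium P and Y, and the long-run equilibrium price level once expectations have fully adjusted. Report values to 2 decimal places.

Short run: P = 258.40, Y = 4014.20. Long run: P = 496.00.

AD shifts left: new AD is Y = 4531 − 2P. With Pᵉ = 199, SRAS is Y = 1947 + 8P.
Short run: 4531 − 2P = 1947 + 8P gives 2584 = 10P, so P = 258.40 and Y = 4531 − 2P = 4014.20.
Y = 4014.20 is above potential 3539; expectations adjust and SRAS shifts left until Y = 3539.
Long run: on the new AD curve, 3539 = 4531 − 2P gives P = 496.00.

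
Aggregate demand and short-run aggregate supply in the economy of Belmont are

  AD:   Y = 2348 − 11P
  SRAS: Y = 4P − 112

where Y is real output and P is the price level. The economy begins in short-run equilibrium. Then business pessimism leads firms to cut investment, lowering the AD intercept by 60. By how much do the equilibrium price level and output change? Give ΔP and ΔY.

ΔP = -4, ΔY = -16

This is a negative demand shock: AD shifts left.
New AD: Y = 2288 − 11P.
Set AD = SRAS: 2288 − 11P = 4P − 112, so 2400 = 15P and P = 160.
Y = 2288 − 11·160 = 528.
Initially P = 164, Y = 544, so ΔP = -4 and ΔY = -16.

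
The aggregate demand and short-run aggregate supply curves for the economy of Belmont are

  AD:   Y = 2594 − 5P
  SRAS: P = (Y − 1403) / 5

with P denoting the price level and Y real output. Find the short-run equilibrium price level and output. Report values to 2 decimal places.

Rearrange SRAS to Y = 1403 + 5P.
Set AD = SRAS: 2594 − 5P = 1403 + 5P, so 1191 = 10P and P = 119.10.
Substituting into AD, Y = 2594 − 5P = 1998.50.

P = 119.10, Y = 1998.50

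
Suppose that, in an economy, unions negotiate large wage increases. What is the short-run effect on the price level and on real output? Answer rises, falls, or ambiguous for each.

Price level: rises; output: falls

This is an adverse supply shock: SRAS shifts left.
Moving along the downward-sloping AD curve, P rises and Y falls.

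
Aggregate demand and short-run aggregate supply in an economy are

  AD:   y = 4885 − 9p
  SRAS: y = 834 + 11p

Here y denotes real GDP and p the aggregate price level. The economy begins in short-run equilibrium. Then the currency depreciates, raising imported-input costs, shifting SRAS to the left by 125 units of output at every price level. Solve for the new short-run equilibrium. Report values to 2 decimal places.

This is a negative supply shock: SRAS shifts left.
New SRAS: y = 709 + 11p.
Set AD = SRAS: 4885 − 9p = 709 + 11p, so 4176 = 20p and p = 208.80.
Substituting into AD, y = 3005.80.

p = 208.80, y = 3005.80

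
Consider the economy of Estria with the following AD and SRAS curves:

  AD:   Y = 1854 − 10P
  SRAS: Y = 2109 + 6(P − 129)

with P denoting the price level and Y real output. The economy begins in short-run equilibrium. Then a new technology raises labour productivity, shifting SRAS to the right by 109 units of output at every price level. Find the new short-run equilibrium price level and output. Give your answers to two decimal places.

P = 25.63, Y = 1597.75

This is a positive supply shock: SRAS shifts right.
New SRAS: Y = 1444 + 6P.
Set AD = SRAS: 1854 − 10P = 1444 + 6P, so 410 = 16P and P = 25.63.
Substituting into AD, Y = 1597.75.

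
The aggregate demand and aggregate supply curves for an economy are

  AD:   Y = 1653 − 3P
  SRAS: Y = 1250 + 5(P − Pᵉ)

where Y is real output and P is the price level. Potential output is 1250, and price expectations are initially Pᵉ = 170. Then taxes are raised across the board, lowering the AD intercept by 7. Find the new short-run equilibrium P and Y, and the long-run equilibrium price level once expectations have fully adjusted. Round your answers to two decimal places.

Short run: P = 155.75, Y = 1178.75. Long run: P = 132.00.

AD shifts left: new AD is Y = 1646 − 3P. With Pᵉ = 170, SRAS is Y = 400 + 5P.
Short run: 1646 − 3P = 400 + 5P gives 1246 = 8P, so P = 155.75 and Y = 1646 − 3P = 1178.75.
Y = 1178.75 is below potential 1250; expectations adjust and SRAS shifts right until Y = 1250.
Long run: on the new AD curve, 1250 = 1646 − 3P gives P = 132.00.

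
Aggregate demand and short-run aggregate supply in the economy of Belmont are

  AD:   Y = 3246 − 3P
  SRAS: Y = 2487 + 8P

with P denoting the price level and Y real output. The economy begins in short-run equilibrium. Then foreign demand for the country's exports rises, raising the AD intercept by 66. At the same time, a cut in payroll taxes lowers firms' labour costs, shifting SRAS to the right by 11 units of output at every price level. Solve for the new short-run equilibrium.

P = 74, Y = 3090

After both shocks: AD is Y = 3312 − 3P and SRAS is Y = 2498 + 8P.
Setting them equal: 814 = 11P, so P = 74.
Y = 3312 − 3·74 = 3090.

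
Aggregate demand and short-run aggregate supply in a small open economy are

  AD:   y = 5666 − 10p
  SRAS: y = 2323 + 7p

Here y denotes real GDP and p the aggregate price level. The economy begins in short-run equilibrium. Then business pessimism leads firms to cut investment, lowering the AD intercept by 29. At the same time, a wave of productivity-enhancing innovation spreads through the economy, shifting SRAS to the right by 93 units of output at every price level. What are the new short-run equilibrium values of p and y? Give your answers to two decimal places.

After both shocks: AD is y = 5637 − 10p and SRAS is y = 2416 + 7p.
Setting them equal: 3221 = 17p, so p = 189.47.
Substituting into AD, y = 3742.29.

p = 189.47, y = 3742.29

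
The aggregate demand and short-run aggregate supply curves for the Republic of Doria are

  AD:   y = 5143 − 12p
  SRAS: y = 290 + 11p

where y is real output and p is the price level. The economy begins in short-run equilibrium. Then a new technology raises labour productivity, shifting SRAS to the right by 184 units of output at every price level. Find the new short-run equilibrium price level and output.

p = 203, y = 2707

This is a positive supply shock: SRAS shifts right.
New SRAS: y = 474 + 11p.
Set AD = SRAS: 5143 − 12p = 474 + 11p, so 4669 = 23p and p = 203.
y = 5143 − 12·203 = 2707.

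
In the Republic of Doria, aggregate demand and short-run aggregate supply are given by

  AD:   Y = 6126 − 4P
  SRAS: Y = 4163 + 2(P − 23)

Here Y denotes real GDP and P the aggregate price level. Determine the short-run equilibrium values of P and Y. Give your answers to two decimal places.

P = 334.83, Y = 4786.67

Write SRAS as Y = 4163 + 2P − 46 = 4117 + 2P.
Set AD = SRAS: 6126 − 4P = 4117 + 2P, so 2009 = 6P and P = 334.83.
Substituting into AD, Y = 6126 − 4P = 4786.67.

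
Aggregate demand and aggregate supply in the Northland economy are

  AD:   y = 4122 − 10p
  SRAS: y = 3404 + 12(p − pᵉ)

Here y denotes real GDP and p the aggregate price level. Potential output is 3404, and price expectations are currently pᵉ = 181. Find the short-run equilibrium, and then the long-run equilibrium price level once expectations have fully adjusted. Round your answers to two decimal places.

Short run: with pᵉ = 181, SRAS is y = 1232 + 12p. Setting AD = SRAS gives 2890 = 22p, so p = 131.36 and y = 4122 − 10p = 2808.36.
Output 2808.36 is below potential 3404, so over time expected prices fall and SRAS shifts right until y returns to 3404.
Long run: y = 3404 on the AD curve gives 3404 = 4122 − 10p, so p = 71.80.

Short run: p = 131.36, y = 2808.36. Long run: p = 71.80.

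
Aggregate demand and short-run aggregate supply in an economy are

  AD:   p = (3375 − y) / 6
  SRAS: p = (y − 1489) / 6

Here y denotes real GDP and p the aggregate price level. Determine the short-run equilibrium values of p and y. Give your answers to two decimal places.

Rearrange AD to y = 3375 − 6p.
Rearrange SRAS to y = 1489 + 6p.
Set AD = SRAS: 3375 − 6p = 1489 + 6p, so 1886 = 12p and p = 157.17.
Substituting into AD, y = 3375 − 6p = 2432.00.

p = 157.17, y = 2432.00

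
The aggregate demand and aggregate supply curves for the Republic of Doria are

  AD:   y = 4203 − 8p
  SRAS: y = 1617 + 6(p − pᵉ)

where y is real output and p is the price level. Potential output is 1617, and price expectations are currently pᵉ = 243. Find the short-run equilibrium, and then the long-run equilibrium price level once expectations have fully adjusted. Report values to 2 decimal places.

Short run: with pᵉ = 243, SRAS is y = 159 + 6p. Setting AD = SRAS gives 4044 = 14p, so p = 288.86 and y = 4203 − 8p = 1892.14.
Output 1892.14 is above potential 1617, so over time expected prices rise and SRAS shifts left until y returns to 1617.
Long run: y = 1617 on the AD curve gives 1617 = 4203 − 8p, so p = 323.25.

Short run: p = 288.86, y = 1892.14. Long run: p = 323.25.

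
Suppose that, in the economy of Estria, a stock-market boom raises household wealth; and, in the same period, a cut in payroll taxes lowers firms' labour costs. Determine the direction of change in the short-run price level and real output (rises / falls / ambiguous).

The first event is a positive demand shock: AD shifts right, which by itself pushes P up and Y up.
The second is a favourable supply shock: SRAS shifts right, which by itself pushes P down and Y up.
The two shocks push P in opposite directions, so the effect on P is ambiguous. Both shocks push Y up, so Y rises.

Price level: ambiguous; output: rises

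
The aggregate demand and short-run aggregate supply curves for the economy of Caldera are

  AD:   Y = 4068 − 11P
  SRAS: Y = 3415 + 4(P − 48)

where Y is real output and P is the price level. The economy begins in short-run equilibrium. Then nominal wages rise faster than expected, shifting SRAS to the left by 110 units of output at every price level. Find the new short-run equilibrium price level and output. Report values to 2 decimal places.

This is a negative supply shock: SRAS shifts left.
New SRAS: Y = 3113 + 4P.
Set AD = SRAS: 4068 − 11P = 3113 + 4P, so 955 = 15P and P = 63.67.
Substituting into AD, Y = 3367.67.

P = 63.67, Y = 3367.67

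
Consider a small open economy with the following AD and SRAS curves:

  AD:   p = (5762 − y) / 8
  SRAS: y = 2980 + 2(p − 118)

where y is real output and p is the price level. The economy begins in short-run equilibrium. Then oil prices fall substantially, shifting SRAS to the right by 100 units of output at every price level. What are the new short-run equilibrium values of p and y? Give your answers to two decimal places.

This is a positive supply shock: SRAS shifts right.
New SRAS: y = 2844 + 2p.
Set AD = SRAS: 5762 − 8p = 2844 + 2p, so 2918 = 10p and p = 291.80.
Substituting into AD, y = 3427.60.

p = 291.80, y = 3427.60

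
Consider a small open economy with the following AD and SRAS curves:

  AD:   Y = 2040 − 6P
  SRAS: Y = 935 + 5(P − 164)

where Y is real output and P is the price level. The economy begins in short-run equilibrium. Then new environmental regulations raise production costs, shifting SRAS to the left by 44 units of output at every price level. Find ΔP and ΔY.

ΔP = +4, ΔY = -24

This is a negative supply shock: SRAS shifts left.
New SRAS: Y = 71 + 5P.
Set AD = SRAS: 2040 − 6P = 71 + 5P, so 1969 = 11P and P = 179.
Y = 2040 − 6·179 = 966.
Initially P = 175, Y = 990, so ΔP = +4 and ΔY = -24.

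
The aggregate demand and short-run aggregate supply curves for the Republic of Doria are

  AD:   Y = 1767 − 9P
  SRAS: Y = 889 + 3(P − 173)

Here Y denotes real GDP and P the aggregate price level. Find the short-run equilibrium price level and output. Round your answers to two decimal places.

P = 116.42, Y = 719.25

Write SRAS as Y = 889 + 3P − 519 = 370 + 3P.
Set AD = SRAS: 1767 − 9P = 370 + 3P, so 1397 = 12P and P = 116.42.
Substituting into AD, Y = 1767 − 9P = 719.25.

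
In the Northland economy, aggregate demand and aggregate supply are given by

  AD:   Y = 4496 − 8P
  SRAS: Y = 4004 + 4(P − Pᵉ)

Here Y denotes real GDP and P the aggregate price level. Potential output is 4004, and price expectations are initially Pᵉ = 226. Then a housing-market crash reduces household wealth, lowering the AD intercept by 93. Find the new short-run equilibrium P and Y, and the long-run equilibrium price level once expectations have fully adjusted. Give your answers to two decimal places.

AD shifts left: new AD is Y = 4403 − 8P. With Pᵉ = 226, SRAS is Y = 3100 + 4P.
Short run: 4403 − 8P = 3100 + 4P gives 1303 = 12P, so P = 108.58 and Y = 4403 − 8P = 3534.33.
Y = 3534.33 is below potential 4004; expectations adjust and SRAS shifts right until Y = 4004.
Long run: on the new AD curve, 4004 = 4403 − 8P gives P = 49.88.

Short run: P = 108.58, Y = 3534.33. Long run: P = 49.88.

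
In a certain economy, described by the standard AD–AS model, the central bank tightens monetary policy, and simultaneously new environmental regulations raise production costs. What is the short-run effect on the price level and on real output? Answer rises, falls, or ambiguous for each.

The first event is a negative demand shock: AD shifts left, which by itself pushes P down and Y down.
The second is an adverse supply shock: SRAS shifts left, which by itself pushes P up and Y down.
The two shocks push P in opposite directions, so the effect on P is ambiguous. Both shocks push Y down, so Y falls.

Price level: ambiguous; output: falls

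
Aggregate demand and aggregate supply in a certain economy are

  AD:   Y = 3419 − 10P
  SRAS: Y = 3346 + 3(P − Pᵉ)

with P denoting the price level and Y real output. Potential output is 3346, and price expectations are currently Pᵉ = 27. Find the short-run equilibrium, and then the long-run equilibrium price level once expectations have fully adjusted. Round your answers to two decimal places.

Short run: P = 11.85, Y = 3300.54. Long run: P = 7.30.

Short run: with Pᵉ = 27, SRAS is Y = 3265 + 3P. Setting AD = SRAS gives 154 = 13P, so P = 11.85 and Y = 3419 − 10P = 3300.54.
Output 3300.54 is below potential 3346, so over time expected prices fall and SRAS shifts right until Y returns to 3346.
Long run: Y = 3346 on the AD curve gives 3346 = 3419 − 10P, so P = 7.30.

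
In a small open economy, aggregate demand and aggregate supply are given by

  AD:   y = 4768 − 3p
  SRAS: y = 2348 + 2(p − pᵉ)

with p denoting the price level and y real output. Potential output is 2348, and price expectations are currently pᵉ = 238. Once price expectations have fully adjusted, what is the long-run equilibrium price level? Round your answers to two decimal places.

Short run: with pᵉ = 238, SRAS is y = 1872 + 2p. Setting AD = SRAS gives 2896 = 5p, so p = 579.20 and y = 4768 − 3p = 3030.40.
Output 3030.40 is above potential 2348, so over time expected prices rise and SRAS shifts left until y returns to 2348.
Long run: y = 2348 on the AD curve gives 2348 = 4768 − 3p, so p = 806.67.

Long-run p = 806.67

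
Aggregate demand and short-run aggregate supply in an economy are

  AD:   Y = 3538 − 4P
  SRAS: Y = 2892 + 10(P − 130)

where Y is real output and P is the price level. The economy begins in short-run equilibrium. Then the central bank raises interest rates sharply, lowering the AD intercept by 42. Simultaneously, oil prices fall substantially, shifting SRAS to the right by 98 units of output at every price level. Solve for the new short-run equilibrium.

P = 129, Y = 2980

After both shocks: AD is Y = 3496 − 4P and SRAS is Y = 1690 + 10P.
Setting them equal: 1806 = 14P, so P = 129.
Y = 3496 − 4·129 = 2980.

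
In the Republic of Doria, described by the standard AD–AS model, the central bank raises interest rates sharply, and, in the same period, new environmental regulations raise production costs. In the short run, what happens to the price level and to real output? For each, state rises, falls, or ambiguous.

The first event is a negative demand shock: AD shifts left, which by itself pushes P down and Y down.
The second is an adverse supply shock: SRAS shifts left, which by itself pushes P up and Y down.
The two shocks push P in opposite directions, so the effect on P is ambiguous. Both shocks push Y down, so Y falls.

Price level: ambiguous; output: falls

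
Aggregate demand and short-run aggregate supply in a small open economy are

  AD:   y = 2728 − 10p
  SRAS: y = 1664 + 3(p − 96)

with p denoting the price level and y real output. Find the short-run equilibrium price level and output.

Write SRAS as y = 1664 + 3p − 288 = 1376 + 3p.
Set AD = SRAS: 2728 − 10p = 1376 + 3p, so 1352 = 13p and p = 104.
Then y = 2728 − 10·104 = 1688.

p = 104, y = 1688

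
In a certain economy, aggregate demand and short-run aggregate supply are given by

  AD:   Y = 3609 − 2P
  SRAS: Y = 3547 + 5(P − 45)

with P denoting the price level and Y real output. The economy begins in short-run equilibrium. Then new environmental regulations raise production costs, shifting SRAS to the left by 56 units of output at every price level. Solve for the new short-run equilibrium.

This is a negative supply shock: SRAS shifts left.
New SRAS: Y = 3266 + 5P.
Set AD = SRAS: 3609 − 2P = 3266 + 5P, so 343 = 7P and P = 49.
Y = 3609 − 2·49 = 3511.

P = 49, Y = 3511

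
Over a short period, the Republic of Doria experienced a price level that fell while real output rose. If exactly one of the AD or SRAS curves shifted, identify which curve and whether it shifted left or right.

P fell and Y rose. An AD shift moves P and Y in the same direction; an SRAS shift moves them in opposite directions.
Here P and Y moved in opposite directions, so the SRAS curve shifted.
Since Y rose, SRAS shifted right.

SRAS shifted right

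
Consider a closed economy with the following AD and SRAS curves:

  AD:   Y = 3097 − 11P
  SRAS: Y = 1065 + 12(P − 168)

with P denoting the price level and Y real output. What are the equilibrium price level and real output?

P = 176, Y = 1161

Write SRAS as Y = 1065 + 12P − 2016 = 12P − 951.
Set AD = SRAS: 3097 − 11P = 12P − 951, so 4048 = 23P and P = 176.
Then Y = 3097 − 11·176 = 1161.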